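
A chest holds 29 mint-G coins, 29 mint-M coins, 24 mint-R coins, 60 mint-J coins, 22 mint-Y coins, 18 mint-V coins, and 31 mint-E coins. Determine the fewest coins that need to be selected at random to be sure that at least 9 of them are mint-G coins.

In the worst case for collecting mint-G coins, every non-mint-G coin comes out first.
There are 29 + 24 + 60 + 22 + 18 + 31 = 184 non-mint-G coins altogether.
After those, each further coin must be mint-G, so 184 + 9 = 193 draws guarantee 9 mint-G coins.

193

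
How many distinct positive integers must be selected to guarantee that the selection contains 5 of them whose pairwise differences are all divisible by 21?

85

Integers whose pairwise differences are multiples of 21 are exactly those sharing a remainder mod 21. The 21 residue classes mod 21 are the pigeonholes.
With 84 integers one could put 4 in each residue class and have no class reach 5.
The 85th integer pushes some class to 5, so 21·4 + 1 = 85.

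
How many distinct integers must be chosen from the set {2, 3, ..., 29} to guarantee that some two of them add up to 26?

18

Two chosen integers sum to 26 exactly when both halves of some pair {x, 26−x} with 2 ≤ x ≤ 26−x ≤ 24 are chosen — 11 such pairs.
The remaining 6 elements (those with no distinct partner in range) can never complete a 26-sum, so the worst case takes all of them and one from each pair: 6 + 11 = 17.
The 18th integer has to be the second member of some pair, so 17 + 1 = 18.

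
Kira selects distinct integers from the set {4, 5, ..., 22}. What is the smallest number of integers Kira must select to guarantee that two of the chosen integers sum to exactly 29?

12

A set avoiding the sum 29 can contain at most one of each pair {x, 29−x}, plus the 3 elements whose complement lies outside the range.
The integers 4, …, 14 (11 of them) are such a set: any two sum to at least 4+5 = 9 and at most 13+14 = 27 < 29.
Any 12th integer completes one of the 8 pairs, so 12 choices force a sum of 29.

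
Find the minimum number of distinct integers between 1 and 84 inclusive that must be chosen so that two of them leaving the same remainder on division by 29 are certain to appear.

The 29 residue classes mod 29 are the pigeonholes.
With 29 integers one could put 1 in each residue class and have no class reach 2.
The 30th integer pushes some class to 2, so 29·1 + 1 = 30.

30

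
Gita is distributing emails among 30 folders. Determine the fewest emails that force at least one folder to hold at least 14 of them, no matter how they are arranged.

With 390 emails one could put exactly 13 in each of the 30 folders, and no folder would reach 14.
By pigeonhole, one more email must land in a folder that already has 13, giving it 14.
So 30 × 13 + 1 = 391 emails are required.

391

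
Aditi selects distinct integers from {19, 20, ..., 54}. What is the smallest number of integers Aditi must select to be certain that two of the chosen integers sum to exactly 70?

21

A set avoiding the sum 70 can contain at most one of each pair {x, 70−x}, plus the 4 elements whose complement lies outside the range or equal to its own complement.
The integers 35, …, 54 (20 of them) are such a set: any two sum to at least 35+36 = 71 > 70.
By the pigeonhole principle, any 21st integer completes one of the 16 pairs, so 21 choices force a sum of 70.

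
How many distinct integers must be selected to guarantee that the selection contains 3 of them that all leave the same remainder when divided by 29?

Pigeonhole: the 29 residue classes mod 29 are the pigeonholes.
With 58 integers one could put 2 in each residue class and have no class reach 3.
The 59th integer pushes some class to 3, so 29·2 + 1 = 59.

59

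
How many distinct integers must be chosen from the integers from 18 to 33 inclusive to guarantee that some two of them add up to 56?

12

Group the elements by complementary pair {x, 56−x}: {23,33}, {24,32}, {25,31}, …, giving 5 two-element pairs, the single value 28 (it cannot pair with itself since the integers are distinct), and 5 integers whose partner 56−x falls outside [18,33].
By the pigeonhole principle, treating each of those 11 groups as a pigeonhole, one can pick one integer per group — 11 integers — with no two summing to 56.
The 12th integer lands in an occupied pair, forcing a sum of 56.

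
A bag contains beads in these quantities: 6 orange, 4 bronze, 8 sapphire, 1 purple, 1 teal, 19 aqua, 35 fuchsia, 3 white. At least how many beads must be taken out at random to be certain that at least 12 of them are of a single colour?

46

An adversary could hand out at most 11 beads per colour (6 colours run out sooner): 6 + 4 + 8 + 1 + 1 + 11 + 11 + 3 = 45 beads and still no colour has 12.
Pigeonhole: one more bead lands in a colour already at 11, so 46 draws are enough and 45 are not.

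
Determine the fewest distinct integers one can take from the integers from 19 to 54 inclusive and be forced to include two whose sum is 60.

Two chosen integers sum to 60 exactly when both halves of some pair {x, 60−x} with 19 ≤ x ≤ 60−x ≤ 41 are chosen — 11 such pairs.
The remaining 14 elements (those with no distinct partner in range) can never complete a 60-sum, so the worst case takes all of them and one from each pair: 14 + 11 = 25.
Pigeonhole: the 26th integer has to be the second member of some pair, so 25 + 1 = 26.

26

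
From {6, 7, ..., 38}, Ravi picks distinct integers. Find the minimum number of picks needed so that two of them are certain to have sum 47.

Two chosen integers sum to 47 exactly when both halves of some pair {x, 47−x} with 9 ≤ x ≤ 47−x ≤ 38 are chosen — 15 such pairs.
The remaining 3 elements (those with no distinct partner in range) can never complete a 47-sum, so the worst case takes all of them and one from each pair: 3 + 15 = 18.
The 19th integer has to be the second member of some pair, so 18 + 1 = 19.

19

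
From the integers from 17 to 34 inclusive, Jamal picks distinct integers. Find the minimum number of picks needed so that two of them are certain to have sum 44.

14

Group the elements by complementary pair {x, 44−x}: {17,27}, {18,26}, {19,25}, …, giving 5 two-element pairs, the single value 22 (it cannot pair with itself since the integers are distinct), and 7 integers whose partner 44−x falls outside [17,34].
Treating each of those 13 groups as a pigeonhole, one can pick one integer per group — 13 integers — with no two summing to 44.
The 14th integer lands in an occupied pair, forcing a sum of 44.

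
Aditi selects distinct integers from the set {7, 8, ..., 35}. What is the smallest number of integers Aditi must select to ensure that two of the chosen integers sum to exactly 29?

Group the elements by complementary pair {x, 29−x}: {7,22}, {8,21}, {9,20}, …, giving 8 two-element pairs and 13 integers whose partner 29−x falls outside [7,35].
Treating each of those 21 groups as a pigeonhole, one can pick one integer per group — 21 integers — with no two summing to 29.
The 22nd integer lands in an occupied pair, forcing a sum of 29.

22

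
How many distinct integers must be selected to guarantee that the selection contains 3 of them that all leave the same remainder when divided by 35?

71

Pigeonhole: the 35 residue classes mod 35 are the pigeonholes.
With 70 integers one could put 2 in each residue class and have no class reach 3.
The 71st integer pushes some class to 3, so 35·2 + 1 = 71.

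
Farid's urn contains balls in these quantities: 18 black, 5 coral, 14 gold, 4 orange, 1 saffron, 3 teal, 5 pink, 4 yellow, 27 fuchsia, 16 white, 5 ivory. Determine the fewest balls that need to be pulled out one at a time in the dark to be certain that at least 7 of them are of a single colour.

52

An adversary could hand out at most 6 balls per colour (7 colours run out sooner): 6 + 5 + 6 + 4 + 1 + 3 + 5 + 4 + 6 + 6 + 5 = 51 balls and still no colour has 7.
By pigeonhole, one more ball lands in a colour already at 6, so 52 draws are enough and 51 are not.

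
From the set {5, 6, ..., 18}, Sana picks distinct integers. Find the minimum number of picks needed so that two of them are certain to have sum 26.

10

Group the elements by complementary pair {x, 26−x}: {8,18}, {9,17}, {10,16}, …, giving 5 two-element pairs; the single value 13 (it cannot pair with itself since the integers are distinct); and 3 integers whose partner 26−x falls outside [5,18].
Treating each of those 9 groups as a pigeonhole, one can pick one integer per group — 9 integers — with no two summing to 26.
The 10th integer lands in an occupied pair, forcing a sum of 26.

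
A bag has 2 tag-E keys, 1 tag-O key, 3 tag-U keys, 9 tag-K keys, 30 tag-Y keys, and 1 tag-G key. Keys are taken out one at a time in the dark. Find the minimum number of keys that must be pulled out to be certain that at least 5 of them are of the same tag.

By pigeonhole, put each drawn key into a box by tag. The largest draw with every box below 5 takes min(count, 4) from each tag; tags with fewer than 4 contribute all they have.
Σ min(cᵢ, 4) = 2 + 1 + 3 + 4 + 4 + 1 = 15.
Draw number 15 + 1 = 16 must push one box to 5.

16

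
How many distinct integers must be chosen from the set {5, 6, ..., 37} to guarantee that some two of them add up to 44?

19

Two chosen integers sum to 44 exactly when both halves of some pair {x, 44−x} with 7 ≤ x ≤ 44−x ≤ 37 are chosen — 15 such pairs.
The remaining 3 elements (those with no distinct partner in range) can never complete a 44-sum, so the worst case takes all of them and one from each pair: 3 + 15 = 18.
By pigeonhole, the 19th integer has to be the second member of some pair, so 18 + 1 = 19.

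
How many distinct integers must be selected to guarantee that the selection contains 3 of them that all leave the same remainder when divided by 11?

23

Pigeonhole: the 11 residue classes mod 11 are the pigeonholes.
With 22 integers one could put 2 in each residue class and have no class reach 3.
The 23rd integer pushes some class to 3, so 11·2 + 1 = 23.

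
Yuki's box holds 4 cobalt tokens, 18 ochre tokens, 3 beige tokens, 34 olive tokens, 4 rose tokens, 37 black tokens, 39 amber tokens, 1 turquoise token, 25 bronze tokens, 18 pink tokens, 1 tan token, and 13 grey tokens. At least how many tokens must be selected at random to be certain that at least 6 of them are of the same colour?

49

By pigeonhole, put each drawn token into a box by colour. The largest draw with every box below 6 takes min(count, 5) from each colour; colours with fewer than 5 contribute all they have.
Σ min(cᵢ, 5) = 4 + 5 + 3 + 5 + 4 + 5 + 5 + 1 + 5 + 5 + 1 + 5 = 48.
Draw number 48 + 1 = 49 must push one box to 6.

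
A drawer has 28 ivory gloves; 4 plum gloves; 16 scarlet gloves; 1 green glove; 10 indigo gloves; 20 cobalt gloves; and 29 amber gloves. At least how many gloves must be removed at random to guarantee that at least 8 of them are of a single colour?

Put each drawn glove into a box by colour. The largest draw with every box below 8 takes min(count, 7) from each colour; colours with fewer than 7 contribute all they have.
Σ min(cᵢ, 7) = 7 + 4 + 7 + 1 + 7 + 7 + 7 = 40.
Draw number 40 + 1 = 41 must push one box to 8.

41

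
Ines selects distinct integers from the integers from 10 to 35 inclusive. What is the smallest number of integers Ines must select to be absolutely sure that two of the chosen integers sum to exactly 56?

A set avoiding the sum 56 can contain at most one of each pair {x, 56−x}, plus the 12 elements whose complement lies outside the range or equal to its own complement.
The integers 10, …, 28 (19 of them) are such a set: any two sum to at least 10+11 = 21 and at most 27+28 = 55 < 56.
Any 20th integer completes one of the 7 pairs, so 20 choices force a sum of 56.

20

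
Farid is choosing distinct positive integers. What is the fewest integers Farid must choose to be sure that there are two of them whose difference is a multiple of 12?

Integers whose pairwise differences are multiples of 12 are exactly those sharing a remainder mod 12. Pigeonhole: the 12 residue classes mod 12 are the pigeonholes.
With 12 integers one could put 1 in each residue class and have no class reach 2.
The 13th integer pushes some class to 2, so 12·1 + 1 = 13.

13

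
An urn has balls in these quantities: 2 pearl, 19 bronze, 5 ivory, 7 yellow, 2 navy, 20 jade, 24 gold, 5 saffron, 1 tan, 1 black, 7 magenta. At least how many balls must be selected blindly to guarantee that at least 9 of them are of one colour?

An adversary could hand out at most 8 balls per colour (8 colours run out sooner): 2 + 8 + 5 + 7 + 2 + 8 + 8 + 5 + 1 + 1 + 7 = 54 balls and still no colour has 9.
One more ball lands in a colour already at 8, so 55 draws are enough and 54 are not.

55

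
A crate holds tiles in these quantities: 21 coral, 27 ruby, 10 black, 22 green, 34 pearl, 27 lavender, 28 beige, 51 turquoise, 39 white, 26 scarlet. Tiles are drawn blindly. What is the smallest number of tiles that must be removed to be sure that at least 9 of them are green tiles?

In the worst case for collecting green tiles, every non-green tile comes out first.
There are 21 + 27 + 10 + 34 + 27 + 28 + 51 + 39 + 26 = 263 non-green tiles altogether.
After those, each further tile must be green, so 263 + 9 = 272 draws guarantee 9 green tiles.

272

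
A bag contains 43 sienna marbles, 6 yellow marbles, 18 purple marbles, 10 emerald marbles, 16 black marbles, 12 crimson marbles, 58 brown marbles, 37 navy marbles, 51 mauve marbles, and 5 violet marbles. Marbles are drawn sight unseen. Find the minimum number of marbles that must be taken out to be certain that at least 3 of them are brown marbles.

201

In the worst case for collecting brown marbles, every non-brown marble comes out first.
There are 43 + 6 + 18 + 10 + 16 + 12 + 37 + 51 + 5 = 198 non-brown marbles altogether.
After those, each further marble must be brown, so 198 + 3 = 201 draws guarantee 3 brown marbles.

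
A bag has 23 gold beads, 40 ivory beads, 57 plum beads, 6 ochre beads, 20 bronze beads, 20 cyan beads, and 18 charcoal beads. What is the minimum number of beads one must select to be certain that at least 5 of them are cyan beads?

169

In the worst case for collecting cyan beads, every non-cyan bead comes out first.
There are 23 + 40 + 57 + 6 + 20 + 18 = 164 non-cyan beads altogether.
After those, each further bead must be cyan, so 164 + 5 = 169 draws guarantee 5 cyan beads.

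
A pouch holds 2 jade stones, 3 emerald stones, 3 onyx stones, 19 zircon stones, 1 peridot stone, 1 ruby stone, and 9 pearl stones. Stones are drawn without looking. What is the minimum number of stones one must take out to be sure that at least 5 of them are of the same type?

19

An adversary could hand out at most 4 stones per type (5 types run out sooner): 2 + 3 + 3 + 4 + 1 + 1 + 4 = 18 stones and still no type has 5.
By pigeonhole, one more stone lands in a type already at 4, so 19 draws are enough and 18 are not.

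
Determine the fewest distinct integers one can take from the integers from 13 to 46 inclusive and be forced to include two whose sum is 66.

22

Group the elements by complementary pair {x, 66−x}: {20,46}, {21,45}, {22,44}, …, giving 13 two-element pairs, the single value 33 (it cannot pair with itself since the integers are distinct), and 7 integers whose partner 66−x falls outside [13,46].
Pigeonhole: treating each of those 21 groups as a pigeonhole, one can pick one integer per group — 21 integers — with no two summing to 66.
The 22nd integer lands in an occupied pair, forcing a sum of 66.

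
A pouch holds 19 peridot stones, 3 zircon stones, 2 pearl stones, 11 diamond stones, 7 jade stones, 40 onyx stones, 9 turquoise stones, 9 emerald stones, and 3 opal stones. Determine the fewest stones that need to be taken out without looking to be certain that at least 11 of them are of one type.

An adversary could hand out at most 10 stones per type (6 types run out sooner): 10 + 3 + 2 + 10 + 7 + 10 + 9 + 9 + 3 = 63 stones and still no type has 11.
One more stone lands in a type already at 10, so 64 draws are enough and 63 are not.

64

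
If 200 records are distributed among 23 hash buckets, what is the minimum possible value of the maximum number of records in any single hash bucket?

9

The 23 hash buckets are the holes and the 200 records are the pigeons.
If every hash bucket held at most 8 records, the total would be at most 23 × 8 = 184, which is less than 200.
So some hash bucket holds at least ⌈200/23⌉ = 9 records.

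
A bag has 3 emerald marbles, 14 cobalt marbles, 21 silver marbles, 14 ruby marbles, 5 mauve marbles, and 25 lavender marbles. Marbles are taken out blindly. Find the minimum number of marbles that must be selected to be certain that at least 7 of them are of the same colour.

33

An adversary could hand out at most 6 marbles per colour (emerald, mauve run out sooner): 3 + 6 + 6 + 6 + 5 + 6 = 32 marbles and still no colour has 7.
One more marble lands in a colour already at 6, so 33 draws are enough and 32 are not.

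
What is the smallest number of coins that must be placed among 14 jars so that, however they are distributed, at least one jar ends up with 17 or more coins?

225

With 224 coins one could put exactly 16 in each of the 14 jars, and no jar would reach 17.
By the pigeonhole principle, one more coin must land in a jar that already has 16, giving it 17.
So 14 × 16 + 1 = 225 coins are required.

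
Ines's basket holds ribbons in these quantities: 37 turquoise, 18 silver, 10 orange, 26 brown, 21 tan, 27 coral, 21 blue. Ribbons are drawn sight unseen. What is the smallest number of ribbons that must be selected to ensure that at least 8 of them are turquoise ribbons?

131

In the worst case for collecting turquoise ribbons, every non-turquoise ribbon comes out first.
There are 18 + 10 + 26 + 21 + 27 + 21 = 123 non-turquoise ribbons altogether.
After those, each further ribbon must be turquoise, so 123 + 8 = 131 draws guarantee 8 turquoise ribbons.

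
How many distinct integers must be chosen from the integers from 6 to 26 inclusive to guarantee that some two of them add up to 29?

Two chosen integers sum to 29 exactly when both halves of some pair {x, 29−x} with 6 ≤ x ≤ 29−x ≤ 23 are chosen — 9 such pairs.
The remaining 3 elements (those with no distinct partner in range) can never complete a 29-sum, so the worst case takes all of them and one from each pair: 3 + 9 = 12.
The 13th integer has to be the second member of some pair, so 12 + 1 = 13.

13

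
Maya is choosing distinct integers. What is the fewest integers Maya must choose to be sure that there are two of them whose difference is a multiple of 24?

Integers whose pairwise differences are multiples of 24 are exactly those sharing a remainder mod 24. The 24 residue classes mod 24 are the pigeonholes.
With 24 integers one could put 1 in each residue class and have no class reach 2.
The 25th integer pushes some class to 2, so 24·1 + 1 = 25.

25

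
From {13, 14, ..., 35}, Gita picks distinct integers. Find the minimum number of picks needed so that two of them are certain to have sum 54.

Group the elements by complementary pair {x, 54−x}: {19,35}, {20,34}, {21,33}, …, giving 8 two-element pairs, the single value 27 (it cannot pair with itself since the integers are distinct), and 6 integers whose partner 54−x falls outside [13,35].
By pigeonhole, treating each of those 15 groups as a pigeonhole, one can pick one integer per group — 15 integers — with no two summing to 54.
The 16th integer lands in an occupied pair, forcing a sum of 54.

16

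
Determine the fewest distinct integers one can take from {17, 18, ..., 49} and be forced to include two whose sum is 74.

Two chosen integers sum to 74 exactly when both halves of some pair {x, 74−x} with 25 ≤ x ≤ 74−x ≤ 49 are chosen — 12 such pairs.
The remaining 9 elements (those with no distinct partner in range) can never complete a 74-sum, so the worst case takes all of them and one from each pair: 9 + 12 = 21.
The 22nd integer has to be the second member of some pair, so 21 + 1 = 22.

22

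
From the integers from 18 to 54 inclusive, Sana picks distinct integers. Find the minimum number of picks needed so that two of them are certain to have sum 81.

Group the elements by complementary pair {x, 81−x}: {27,54}, {28,53}, {29,52}, …, giving 14 two-element pairs and 9 integers whose partner 81−x falls outside [18,54].
Pigeonhole: treating each of those 23 groups as a pigeonhole, one can pick one integer per group — 23 integers — with no two summing to 81.
The 24th integer lands in an occupied pair, forcing a sum of 81.

24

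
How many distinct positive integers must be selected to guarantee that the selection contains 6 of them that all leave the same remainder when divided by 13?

Pigeonhole: the 13 residue classes mod 13 are the pigeonholes.
With 65 integers one could put 5 in each residue class and have no class reach 6.
The 66th integer pushes some class to 6, so 13·5 + 1 = 66.

66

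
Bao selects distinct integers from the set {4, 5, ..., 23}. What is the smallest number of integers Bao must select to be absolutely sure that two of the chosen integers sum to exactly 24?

13

Group the elements by complementary pair {x, 24−x}: {4,20}, {5,19}, {6,18}, …, giving 8 two-element pairs, the single value 12 (it cannot pair with itself since the integers are distinct), and 3 integers whose partner 24−x falls outside [4,23].
Treating each of those 12 groups as a pigeonhole, one can pick one integer per group — 12 integers — with no two summing to 24.
The 13th integer lands in an occupied pair, forcing a sum of 24.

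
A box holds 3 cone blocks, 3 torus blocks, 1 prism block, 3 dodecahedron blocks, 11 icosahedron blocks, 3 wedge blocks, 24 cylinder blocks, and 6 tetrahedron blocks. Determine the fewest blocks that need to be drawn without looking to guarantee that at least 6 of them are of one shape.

By the pigeonhole principle, the 8 shapes are the holes; the blocks drawn are the pigeons.
To avoid 6 of any one shape, the worst case takes at most 5 of each shape, or every block of a shape that has fewer than 5.
That gives 3 + 3 + 1 + 3 + 5 + 3 + 5 + 5 = 28 blocks with no shape reaching 6.
The next block forces some shape to 6, so 28 + 1 = 29.

29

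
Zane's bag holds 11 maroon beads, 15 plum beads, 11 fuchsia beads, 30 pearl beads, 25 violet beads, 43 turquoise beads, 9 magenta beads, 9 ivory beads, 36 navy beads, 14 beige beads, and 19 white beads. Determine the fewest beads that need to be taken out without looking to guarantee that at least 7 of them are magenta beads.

220

In the worst case for collecting magenta beads, every non-magenta bead comes out first.
There are 11 + 15 + 11 + 30 + 25 + 43 + 9 + 36 + 14 + 19 = 213 non-magenta beads altogether.
After those, each further bead must be magenta, so 213 + 7 = 220 draws guarantee 7 magenta beads.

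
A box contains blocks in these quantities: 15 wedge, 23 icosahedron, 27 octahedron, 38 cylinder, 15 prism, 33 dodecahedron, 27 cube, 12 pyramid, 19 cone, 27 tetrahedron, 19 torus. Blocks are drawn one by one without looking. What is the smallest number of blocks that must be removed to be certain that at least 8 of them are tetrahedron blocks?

In the worst case for collecting tetrahedron blocks, every non-tetrahedron block comes out first.
There are 15 + 23 + 27 + 38 + 15 + 33 + 27 + 12 + 19 + 19 = 228 non-tetrahedron blocks altogether.
After those, each further block must be tetrahedron, so 228 + 8 = 236 draws guarantee 8 tetrahedron blocks.

236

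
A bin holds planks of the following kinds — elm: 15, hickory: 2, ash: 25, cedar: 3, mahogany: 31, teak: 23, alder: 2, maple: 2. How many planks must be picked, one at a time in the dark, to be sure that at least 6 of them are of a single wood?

30

Pigeonhole: put each drawn plank into a box by wood. The largest draw with every box below 6 takes min(count, 5) from each wood; woods with fewer than 5 contribute all they have.
Σ min(cᵢ, 5) = 5 + 2 + 5 + 3 + 5 + 5 + 2 + 2 = 29.
Draw number 29 + 1 = 30 must push one box to 6.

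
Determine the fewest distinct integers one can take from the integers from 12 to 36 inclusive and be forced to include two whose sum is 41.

A set avoiding the sum 41 can contain at most one of each pair {x, 41−x}, plus the 7 elements whose complement lies outside the range.
The integers 21, …, 36 (16 of them) are such a set: any two sum to at least 21+22 = 43 > 41.
By pigeonhole, any 17th integer completes one of the 9 pairs, so 17 choices force a sum of 41.

17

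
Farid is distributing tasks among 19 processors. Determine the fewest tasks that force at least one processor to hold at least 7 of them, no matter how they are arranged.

115

With 114 tasks one could put exactly 6 in each of the 19 processors, and no processor would reach 7.
One more task must land in a processor that already has 6, giving it 7.
So 19 × 6 + 1 = 115 tasks are required.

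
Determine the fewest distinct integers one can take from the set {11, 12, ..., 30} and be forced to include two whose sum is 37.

A set avoiding the sum 37 can contain at most one of each pair {x, 37−x}, plus the 4 elements whose complement lies outside the range.
The integers 19, …, 30 (12 of them) are such a set: any two sum to at least 19+20 = 39 > 37.
Pigeonhole: any 13th integer completes one of the 8 pairs, so 13 choices force a sum of 37.

13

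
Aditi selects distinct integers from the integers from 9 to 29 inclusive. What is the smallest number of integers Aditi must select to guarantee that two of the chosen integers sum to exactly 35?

Group the elements by complementary pair {x, 35−x}: {9,26}, {10,25}, {11,24}, …, giving 9 two-element pairs and 3 integers whose partner 35−x falls outside [9,29].
Treating each of those 12 groups as a pigeonhole, one can pick one integer per group — 12 integers — with no two summing to 35.
The 13th integer lands in an occupied pair, forcing a sum of 35.

13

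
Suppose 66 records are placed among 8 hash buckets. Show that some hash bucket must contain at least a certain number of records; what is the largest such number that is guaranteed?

9

The 8 hash buckets are the holes and the 66 records are the pigeons.
If every hash bucket held at most 8 records, the total would be at most 8 × 8 = 64, which is less than 66.
So some hash bucket holds at least ⌈66/8⌉ = 9 records.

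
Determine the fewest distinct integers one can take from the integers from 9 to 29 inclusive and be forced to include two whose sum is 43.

Group the elements by complementary pair {x, 43−x}: {14,29}, {15,28}, {16,27}, …, giving 8 two-element pairs and 5 integers whose partner 43−x falls outside [9,29].
Pigeonhole: treating each of those 13 groups as a pigeonhole, one can pick one integer per group — 13 integers — with no two summing to 43.
The 14th integer lands in an occupied pair, forcing a sum of 43.

14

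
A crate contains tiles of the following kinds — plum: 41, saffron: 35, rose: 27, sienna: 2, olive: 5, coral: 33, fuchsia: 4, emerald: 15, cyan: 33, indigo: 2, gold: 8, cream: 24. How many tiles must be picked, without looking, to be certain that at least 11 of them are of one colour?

Put each drawn tile into a box by colour. The largest draw with every box below 11 takes min(count, 10) from each colour; colours with fewer than 10 contribute all they have.
Σ min(cᵢ, 10) = 10 + 10 + 10 + 2 + 5 + 10 + 4 + 10 + 10 + 2 + 8 + 10 = 91.
Draw number 91 + 1 = 92 must push one box to 11.

92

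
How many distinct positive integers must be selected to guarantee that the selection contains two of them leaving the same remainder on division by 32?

33

The 32 residue classes mod 32 are the pigeonholes.
With 32 integers one could put 1 in each residue class and have no class reach 2.
The 33rd integer pushes some class to 2, so 32·1 + 1 = 33.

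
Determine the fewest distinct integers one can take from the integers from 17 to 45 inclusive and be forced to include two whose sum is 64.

A set avoiding the sum 64 can contain at most one of each pair {x, 64−x}, plus the 3 elements whose complement lies outside the range or equal to its own complement.
The integers 17, …, 32 (16 of them) are such a set: any two sum to at least 17+18 = 35 and at most 31+32 = 63 < 64.
Pigeonhole: any 17th integer completes one of the 13 pairs, so 17 choices force a sum of 64.

17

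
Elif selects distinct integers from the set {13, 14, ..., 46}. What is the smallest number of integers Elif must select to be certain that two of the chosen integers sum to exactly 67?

22

Two chosen integers sum to 67 exactly when both halves of some pair {x, 67−x} with 21 ≤ x ≤ 67−x ≤ 46 are chosen — 13 such pairs.
The remaining 8 elements (those with no distinct partner in range) can never complete a 67-sum, so the worst case takes all of them and one from each pair: 8 + 13 = 21.
The 22nd integer has to be the second member of some pair, so 21 + 1 = 22.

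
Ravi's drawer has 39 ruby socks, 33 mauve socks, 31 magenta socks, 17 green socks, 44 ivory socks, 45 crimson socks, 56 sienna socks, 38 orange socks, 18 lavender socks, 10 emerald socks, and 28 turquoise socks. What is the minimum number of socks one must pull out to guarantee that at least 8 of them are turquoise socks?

339

In the worst case for collecting turquoise socks, every non-turquoise sock comes out first.
There are 39 + 33 + 31 + 17 + 44 + 45 + 56 + 38 + 18 + 10 = 331 non-turquoise socks altogether.
After those, each further sock must be turquoise, so 331 + 8 = 339 draws guarantee 8 turquoise socks.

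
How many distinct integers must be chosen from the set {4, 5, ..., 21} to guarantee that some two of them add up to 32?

Group the elements by complementary pair {x, 32−x}: {11,21}, {12,20}, {13,19}, …, giving 5 two-element pairs, the single value 16 (it cannot pair with itself since the integers are distinct), and 7 integers whose partner 32−x falls outside [4,21].
Treating each of those 13 groups as a pigeonhole, one can pick one integer per group — 13 integers — with no two summing to 32.
The 14th integer lands in an occupied pair, forcing a sum of 32.

14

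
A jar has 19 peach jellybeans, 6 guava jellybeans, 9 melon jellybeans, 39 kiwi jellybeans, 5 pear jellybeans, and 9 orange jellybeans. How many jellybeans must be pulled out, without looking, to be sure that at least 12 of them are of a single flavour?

Put each drawn jellybean into a box by flavour. The largest draw with every box below 12 takes min(count, 11) from each flavour; flavours with fewer than 11 contribute all they have.
Σ min(cᵢ, 11) = 11 + 6 + 9 + 11 + 5 + 9 = 51.
Draw number 51 + 1 = 52 must push one box to 12.

52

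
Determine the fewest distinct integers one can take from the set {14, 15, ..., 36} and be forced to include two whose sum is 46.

15

Group the elements by complementary pair {x, 46−x}: {14,32}, {15,31}, {16,30}, …, giving 9 two-element pairs; the single value 23 (it cannot pair with itself since the integers are distinct); and 4 integers whose partner 46−x falls outside [14,36].
Treating each of those 14 groups as a pigeonhole, one can pick one integer per group — 14 integers — with no two summing to 46.
The 15th integer lands in an occupied pair, forcing a sum of 46.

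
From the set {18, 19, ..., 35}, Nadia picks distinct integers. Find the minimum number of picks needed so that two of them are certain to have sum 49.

A set avoiding the sum 49 can contain at most one of each pair {x, 49−x}, plus the 4 elements whose complement lies outside the range.
The integers 25, …, 35 (11 of them) are such a set: any two sum to at least 25+26 = 51 > 49.
By the pigeonhole principle, any 12th integer completes one of the 7 pairs, so 12 choices force a sum of 49.

12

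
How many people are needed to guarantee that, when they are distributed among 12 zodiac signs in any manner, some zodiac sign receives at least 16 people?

181

With 180 people one could put exactly 15 in each of the 12 zodiac signs, and no zodiac sign would reach 16.
Pigeonhole: one more person must land in a zodiac sign that already has 15, giving it 16.
So 12 × 15 + 1 = 181 people are required.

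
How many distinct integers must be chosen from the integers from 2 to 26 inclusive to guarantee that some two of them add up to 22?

Two chosen integers sum to 22 exactly when both halves of some pair {x, 22−x} with 2 ≤ x ≤ 22−x ≤ 20 are chosen — 9 such pairs.
The remaining 7 elements (those with no distinct partner in range) can never complete a 22-sum, so the worst case takes all of them and one from each pair: 7 + 9 = 16.
The 17th integer has to be the second member of some pair, so 16 + 1 = 17.

17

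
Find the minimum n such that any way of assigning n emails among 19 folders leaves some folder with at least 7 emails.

115

With 114 emails one could put exactly 6 in each of the 19 folders, and no folder would reach 7.
By the pigeonhole principle, one more email must land in a folder that already has 6, giving it 7.
So 19 × 6 + 1 = 115 emails are required.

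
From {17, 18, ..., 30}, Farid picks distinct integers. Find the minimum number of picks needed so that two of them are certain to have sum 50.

A set avoiding the sum 50 can contain at most one of each pair {x, 50−x}, plus the 4 elements whose complement lies outside the range or equal to its own complement.
The integers 17, …, 25 (9 of them) are such a set: any two sum to at least 17+18 = 35 and at most 24+25 = 49 < 50.
By the pigeonhole principle, any 10th integer completes one of the 5 pairs, so 10 choices force a sum of 50.

10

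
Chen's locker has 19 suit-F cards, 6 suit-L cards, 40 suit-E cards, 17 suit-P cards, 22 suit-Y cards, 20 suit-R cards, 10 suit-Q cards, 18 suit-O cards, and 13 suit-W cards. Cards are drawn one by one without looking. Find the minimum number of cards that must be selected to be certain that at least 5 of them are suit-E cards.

130

In the worst case for collecting suit-E cards, every non-suit-E card comes out first.
There are 19 + 6 + 17 + 22 + 20 + 10 + 18 + 13 = 125 non-suit-E cards altogether.
After those, each further card must be suit-E, so 125 + 5 = 130 draws guarantee 5 suit-E cards.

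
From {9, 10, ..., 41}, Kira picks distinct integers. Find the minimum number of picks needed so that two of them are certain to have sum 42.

A set avoiding the sum 42 can contain at most one of each pair {x, 42−x}, plus the 9 elements whose complement lies outside the range or equal to its own complement.
The integers 21, …, 41 (21 of them) are such a set: any two sum to at least 21+22 = 43 > 42.
Pigeonhole: any 22nd integer completes one of the 12 pairs, so 22 choices force a sum of 42.

22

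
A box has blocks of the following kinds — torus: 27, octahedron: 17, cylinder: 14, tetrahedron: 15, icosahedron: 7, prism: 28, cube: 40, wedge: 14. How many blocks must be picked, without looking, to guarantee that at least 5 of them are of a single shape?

33

An adversary could hand out at most 4 blocks per shape: 4 + 4 + 4 + 4 + 4 + 4 + 4 + 4 = 32 blocks and still no shape has 5.
By pigeonhole, one more block lands in a shape already at 4, so 33 draws are enough and 32 are not.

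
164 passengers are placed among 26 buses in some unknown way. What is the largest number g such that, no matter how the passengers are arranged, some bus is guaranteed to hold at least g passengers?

The 26 buses are the holes and the 164 passengers are the pigeons.
If every bus held at most 6 passengers, the total would be at most 26 × 6 = 156, which is less than 164.
So some bus holds at least ⌈164/26⌉ = 7 passengers.

7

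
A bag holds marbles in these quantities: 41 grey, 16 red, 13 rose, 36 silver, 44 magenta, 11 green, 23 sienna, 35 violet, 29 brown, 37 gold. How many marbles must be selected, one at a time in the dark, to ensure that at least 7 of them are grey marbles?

In the worst case for collecting grey marbles, every non-grey marble comes out first.
There are 16 + 13 + 36 + 44 + 11 + 23 + 35 + 29 + 37 = 244 non-grey marbles altogether.
After those, each further marble must be grey, so 244 + 7 = 251 draws guarantee 7 grey marbles.

251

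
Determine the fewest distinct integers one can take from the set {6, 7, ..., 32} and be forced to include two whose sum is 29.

Group the elements by complementary pair {x, 29−x}: {6,23}, {7,22}, {8,21}, …, giving 9 two-element pairs and 9 integers whose partner 29−x falls outside [6,32].
Pigeonhole: treating each of those 18 groups as a pigeonhole, one can pick one integer per group — 18 integers — with no two summing to 29.
The 19th integer lands in an occupied pair, forcing a sum of 29.

19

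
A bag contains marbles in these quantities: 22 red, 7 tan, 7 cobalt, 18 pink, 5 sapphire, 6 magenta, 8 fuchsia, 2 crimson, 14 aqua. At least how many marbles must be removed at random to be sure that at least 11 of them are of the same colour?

66

An adversary could hand out at most 10 marbles per colour (6 colours run out sooner): 10 + 7 + 7 + 10 + 5 + 6 + 8 + 2 + 10 = 65 marbles and still no colour has 11.
One more marble lands in a colour already at 10, so 66 draws are enough and 65 are not.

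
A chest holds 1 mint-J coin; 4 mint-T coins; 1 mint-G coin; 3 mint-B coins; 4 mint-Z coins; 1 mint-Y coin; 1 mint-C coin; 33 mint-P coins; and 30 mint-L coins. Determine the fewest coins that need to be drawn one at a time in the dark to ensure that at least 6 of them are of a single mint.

26

Put each drawn coin into a box by mint. The largest draw with every box below 6 takes min(count, 5) from each mint; mints with fewer than 5 contribute all they have.
Σ min(cᵢ, 5) = 1 + 4 + 1 + 3 + 4 + 1 + 1 + 5 + 5 = 25.
Draw number 25 + 1 = 26 must push one box to 6.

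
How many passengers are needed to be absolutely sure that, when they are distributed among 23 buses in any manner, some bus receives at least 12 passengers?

254

With 253 passengers one could put exactly 11 in each of the 23 buses, and no bus would reach 12.
By pigeonhole, one more passenger must land in a bus that already has 11, giving it 12.
So 23 × 11 + 1 = 254 passengers are required.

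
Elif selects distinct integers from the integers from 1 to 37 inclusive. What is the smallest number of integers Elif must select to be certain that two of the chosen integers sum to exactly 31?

23

Group the elements by complementary pair {x, 31−x}: {1,30}, {2,29}, {3,28}, …, giving 15 two-element pairs and 7 integers whose partner 31−x falls outside [1,37].
By the pigeonhole principle, treating each of those 22 groups as a pigeonhole, one can pick one integer per group — 22 integers — with no two summing to 31.
The 23rd integer lands in an occupied pair, forcing a sum of 31.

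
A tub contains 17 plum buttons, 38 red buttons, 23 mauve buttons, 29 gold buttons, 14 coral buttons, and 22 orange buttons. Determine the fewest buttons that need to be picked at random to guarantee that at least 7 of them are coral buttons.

136

In the worst case for collecting coral buttons, every non-coral button comes out first.
There are 17 + 38 + 23 + 29 + 22 = 129 non-coral buttons altogether.
After those, each further button must be coral, so 129 + 7 = 136 draws guarantee 7 coral buttons.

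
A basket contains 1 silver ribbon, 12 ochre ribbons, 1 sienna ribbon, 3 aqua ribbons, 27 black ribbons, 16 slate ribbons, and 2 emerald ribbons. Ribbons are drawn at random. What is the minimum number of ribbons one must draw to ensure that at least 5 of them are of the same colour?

20

An adversary could hand out at most 4 ribbons per colour (4 colours run out sooner): 1 + 4 + 1 + 3 + 4 + 4 + 2 = 19 ribbons and still no colour has 5.
One more ribbon lands in a colour already at 4, so 20 draws are enough and 19 are not.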